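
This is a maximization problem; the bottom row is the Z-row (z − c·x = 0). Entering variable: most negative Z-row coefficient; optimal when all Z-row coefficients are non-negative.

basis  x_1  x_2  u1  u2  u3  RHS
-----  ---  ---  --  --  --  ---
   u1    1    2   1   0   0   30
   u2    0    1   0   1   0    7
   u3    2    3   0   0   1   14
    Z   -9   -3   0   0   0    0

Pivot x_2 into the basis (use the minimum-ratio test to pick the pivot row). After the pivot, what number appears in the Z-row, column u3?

1

Ratio test on column x_2 — row 1: 30/2 = 15; row 2: 7/1 = 7; row 3: 14/3 = 14/3. Minimum is 14/3 at row 3 (u3 leaves); pivot element 3.
Divide row 3 by 3; eliminate column x_2 from the other rows.
Z-row update in column u3: 0 − (-3)·(1/3) = 1.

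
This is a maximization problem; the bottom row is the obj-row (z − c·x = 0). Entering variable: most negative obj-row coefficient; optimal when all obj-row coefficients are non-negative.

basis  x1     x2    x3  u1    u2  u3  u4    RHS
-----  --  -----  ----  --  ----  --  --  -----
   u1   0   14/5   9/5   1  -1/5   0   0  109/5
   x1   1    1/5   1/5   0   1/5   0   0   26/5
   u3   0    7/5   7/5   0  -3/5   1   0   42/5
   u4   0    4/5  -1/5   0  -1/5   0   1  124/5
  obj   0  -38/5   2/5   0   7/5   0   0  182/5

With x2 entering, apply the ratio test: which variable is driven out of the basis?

Column x2 entries and ratios — u1: (109/5)/(14/5) = 109/14; x1: (26/5)/(1/5) = 26; u3: (42/5)/(7/5) = 6; u4: (124/5)/(4/5) = 31.
Smallest ratio is 6 in the row of u3, so u3 leaves.

u3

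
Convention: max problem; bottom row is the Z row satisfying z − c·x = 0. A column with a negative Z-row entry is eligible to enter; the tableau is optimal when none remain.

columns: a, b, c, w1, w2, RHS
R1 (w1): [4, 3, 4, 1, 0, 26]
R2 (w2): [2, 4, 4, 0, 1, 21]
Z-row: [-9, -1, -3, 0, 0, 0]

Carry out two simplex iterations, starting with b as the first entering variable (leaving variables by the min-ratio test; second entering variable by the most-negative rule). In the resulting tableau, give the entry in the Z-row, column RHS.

401/10

Ratio test on column b — row 1: 26/3 = 26/3; row 2: 21/4 = 21/4. Minimum is 21/4 at row 2 (w2 leaves); pivot element 4.
Divide row 2 by 4; eliminate column b from the other rows.
Second iteration: most negative Z-row entry is -17/2 in column a, so a enters.
Ratio test on column a — row 1: (41/4)/(5/2) = 41/10; row 2: (21/4)/(1/2) = 21/2. Minimum is 41/10 at row 1 (w1 leaves); pivot element 5/2.
Divide row 1 by 5/2; eliminate column a from the other rows.
After both pivots, the entry at the Z-row, column RHS is 401/10.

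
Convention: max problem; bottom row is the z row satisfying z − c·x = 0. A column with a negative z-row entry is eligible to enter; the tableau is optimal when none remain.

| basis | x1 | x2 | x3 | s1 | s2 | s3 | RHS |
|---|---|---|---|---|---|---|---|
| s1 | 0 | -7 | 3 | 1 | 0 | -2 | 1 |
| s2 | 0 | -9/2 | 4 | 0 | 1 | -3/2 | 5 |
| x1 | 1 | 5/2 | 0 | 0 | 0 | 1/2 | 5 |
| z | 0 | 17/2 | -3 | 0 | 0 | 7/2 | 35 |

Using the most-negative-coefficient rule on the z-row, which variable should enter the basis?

x3

Negative z-row entries: x3: -3.
The most negative is -3 in column x3, so x3 enters.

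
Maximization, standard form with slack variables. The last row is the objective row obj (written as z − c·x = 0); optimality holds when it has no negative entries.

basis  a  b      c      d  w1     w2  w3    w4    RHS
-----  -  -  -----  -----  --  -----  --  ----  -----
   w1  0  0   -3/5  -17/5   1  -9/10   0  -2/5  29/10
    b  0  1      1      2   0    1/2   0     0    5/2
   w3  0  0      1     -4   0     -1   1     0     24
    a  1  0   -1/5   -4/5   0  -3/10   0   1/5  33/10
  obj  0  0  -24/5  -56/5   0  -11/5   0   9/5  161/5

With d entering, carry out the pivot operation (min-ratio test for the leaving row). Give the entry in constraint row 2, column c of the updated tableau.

Ratio test on column d — row 1: entry -17/5 ≤ 0; row 2: (5/2)/2 = 5/4; row 3: entry -4 ≤ 0; row 4: entry -4/5 ≤ 0. Minimum is 5/4 at row 2 (b leaves); pivot element 2.
Divide row 2 by 2; eliminate column d from the other rows.
In the new row 2, the c entry is the old entry divided by the pivot: 1/2 = 1/2.

1/2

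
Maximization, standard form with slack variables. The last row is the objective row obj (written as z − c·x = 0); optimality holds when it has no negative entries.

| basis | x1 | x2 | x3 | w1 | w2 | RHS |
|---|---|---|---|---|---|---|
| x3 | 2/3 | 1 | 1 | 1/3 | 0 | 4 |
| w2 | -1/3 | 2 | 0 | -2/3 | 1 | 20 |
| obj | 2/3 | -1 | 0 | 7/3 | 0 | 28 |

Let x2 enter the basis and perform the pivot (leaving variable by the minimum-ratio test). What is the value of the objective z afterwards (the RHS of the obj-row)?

32

Ratio test on column x2 — row 1: 4/1 = 4; row 2: 20/2 = 10. Minimum is 4 at row 1 (x3 leaves); pivot element 1.
Pivot on row 1; the obj-row RHS becomes 28 − (-1)·4 = 32.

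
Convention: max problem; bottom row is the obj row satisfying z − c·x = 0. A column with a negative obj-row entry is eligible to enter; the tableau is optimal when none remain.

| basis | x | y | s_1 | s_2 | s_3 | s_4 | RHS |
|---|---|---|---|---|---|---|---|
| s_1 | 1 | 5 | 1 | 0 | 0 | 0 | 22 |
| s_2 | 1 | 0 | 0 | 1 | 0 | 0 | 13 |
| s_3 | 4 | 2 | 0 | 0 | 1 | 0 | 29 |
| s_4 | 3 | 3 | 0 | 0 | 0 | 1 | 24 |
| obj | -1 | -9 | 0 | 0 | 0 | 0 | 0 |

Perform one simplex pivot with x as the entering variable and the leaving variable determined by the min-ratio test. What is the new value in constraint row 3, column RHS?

Ratio test on column x — row 1: 22/1 = 22; row 2: 13/1 = 13; row 3: 29/4 = 29/4; row 4: 24/3 = 8. Minimum is 29/4 at row 3 (s_3 leaves); pivot element 4.
Divide row 3 by 4; eliminate column x from the other rows.
In the new row 3, the RHS entry is the old entry divided by the pivot: 29/4 = 29/4.

29/4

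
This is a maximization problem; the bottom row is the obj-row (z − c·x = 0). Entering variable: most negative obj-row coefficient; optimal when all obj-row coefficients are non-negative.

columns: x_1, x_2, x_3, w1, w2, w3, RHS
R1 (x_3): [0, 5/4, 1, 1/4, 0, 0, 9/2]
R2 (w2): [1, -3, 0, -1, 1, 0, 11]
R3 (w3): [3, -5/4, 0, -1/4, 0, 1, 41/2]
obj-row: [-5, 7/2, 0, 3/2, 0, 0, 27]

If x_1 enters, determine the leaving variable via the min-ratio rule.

w3

Column x_1 entries and ratios — x_3: 0 ≤ 0, skip; w2: 11/1 = 11; w3: (41/2)/3 = 41/6.
Smallest ratio is 41/6 in the row of w3, so w3 leaves.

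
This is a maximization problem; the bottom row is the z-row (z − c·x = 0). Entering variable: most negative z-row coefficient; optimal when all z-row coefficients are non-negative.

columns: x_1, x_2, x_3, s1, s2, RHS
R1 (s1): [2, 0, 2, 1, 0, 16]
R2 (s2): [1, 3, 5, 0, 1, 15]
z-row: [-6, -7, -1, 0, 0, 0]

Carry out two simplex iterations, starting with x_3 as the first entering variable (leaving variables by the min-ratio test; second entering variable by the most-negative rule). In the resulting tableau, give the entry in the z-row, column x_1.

Ratio test on column x_3 — row 1: 16/2 = 8; row 2: 15/5 = 3. Minimum is 3 at row 2 (s2 leaves); pivot element 5.
Divide row 2 by 5; eliminate column x_3 from the other rows.
Second iteration: most negative z-row entry is -32/5 in column x_2, so x_2 enters.
Ratio test on column x_2 — row 1: entry -6/5 ≤ 0; row 2: 3/(3/5) = 5. Minimum is 5 at row 2 (x_3 leaves); pivot element 3/5.
Divide row 2 by 3/5; eliminate column x_2 from the other rows.
After both pivots, the entry at the z-row, column x_1 is -11/3.

-11/3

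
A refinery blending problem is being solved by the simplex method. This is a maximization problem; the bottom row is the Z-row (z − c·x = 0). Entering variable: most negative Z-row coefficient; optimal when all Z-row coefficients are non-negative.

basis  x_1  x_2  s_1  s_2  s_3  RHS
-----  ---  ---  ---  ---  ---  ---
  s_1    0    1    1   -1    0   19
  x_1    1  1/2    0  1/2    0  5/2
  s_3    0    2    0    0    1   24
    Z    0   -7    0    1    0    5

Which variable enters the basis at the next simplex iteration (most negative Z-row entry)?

x_2

Negative Z-row entries: x_2: -7.
The most negative is -7 in column x_2, so x_2 enters.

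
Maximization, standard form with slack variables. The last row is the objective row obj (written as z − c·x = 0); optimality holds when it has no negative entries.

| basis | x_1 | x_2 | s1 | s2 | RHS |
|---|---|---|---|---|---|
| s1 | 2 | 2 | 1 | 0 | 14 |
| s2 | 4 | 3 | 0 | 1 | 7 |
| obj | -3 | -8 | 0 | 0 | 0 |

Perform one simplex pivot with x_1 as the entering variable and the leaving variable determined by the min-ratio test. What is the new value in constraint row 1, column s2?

Ratio test on column x_1 — row 1: 14/2 = 7; row 2: 7/4 = 7/4. Minimum is 7/4 at row 2 (s2 leaves); pivot element 4.
Divide row 2 by 4; eliminate column x_1 from the other rows.
Row 1 update in column s2: 0 − 2·(1/4) = -1/2.

-1/2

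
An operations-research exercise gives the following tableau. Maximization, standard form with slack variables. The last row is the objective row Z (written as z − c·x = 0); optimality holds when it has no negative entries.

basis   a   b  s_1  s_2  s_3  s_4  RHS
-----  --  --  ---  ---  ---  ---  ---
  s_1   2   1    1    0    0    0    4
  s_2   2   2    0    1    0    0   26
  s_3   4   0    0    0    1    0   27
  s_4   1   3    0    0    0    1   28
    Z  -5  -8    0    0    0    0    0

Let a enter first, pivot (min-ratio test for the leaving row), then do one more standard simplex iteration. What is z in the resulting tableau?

32

Ratio test on column a — row 1: 4/2 = 2; row 2: 26/2 = 13; row 3: 27/4 = 27/4; row 4: 28/1 = 28. Minimum is 2 at row 1 (s_1 leaves); pivot element 2.
Pivot on row 1; the Z-row RHS becomes 0 − (-5)·2 = 10.
Next entering variable (most negative Z-row entry -11/2): b.
Ratio test on column b — row 1: 2/(1/2) = 4; row 2: 22/1 = 22; row 3: entry -2 ≤ 0; row 4: 26/(5/2) = 52/5. Minimum is 4 at row 1 (a leaves); pivot element 1/2.
After the second pivot the Z-row RHS is 10 − (-11/2)·4 = 32.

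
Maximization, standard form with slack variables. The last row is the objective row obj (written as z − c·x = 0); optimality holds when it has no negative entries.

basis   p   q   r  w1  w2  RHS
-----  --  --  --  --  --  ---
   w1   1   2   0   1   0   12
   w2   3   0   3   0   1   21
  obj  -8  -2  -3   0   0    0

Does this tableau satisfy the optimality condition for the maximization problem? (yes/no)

The obj-row has a negative entry -8 in column p, so it is not optimal.

no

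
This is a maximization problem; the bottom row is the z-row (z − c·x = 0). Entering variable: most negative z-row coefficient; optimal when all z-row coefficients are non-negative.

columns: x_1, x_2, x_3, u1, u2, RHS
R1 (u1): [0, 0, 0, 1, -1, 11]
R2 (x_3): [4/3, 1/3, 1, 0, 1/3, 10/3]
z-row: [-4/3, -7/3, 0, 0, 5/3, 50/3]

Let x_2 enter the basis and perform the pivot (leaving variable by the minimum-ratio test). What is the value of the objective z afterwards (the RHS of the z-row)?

Ratio test on column x_2 — row 1: entry 0 ≤ 0; row 2: (10/3)/(1/3) = 10. Minimum is 10 at row 2 (x_3 leaves); pivot element 1/3.
Pivot on row 2; the z-row RHS becomes 50/3 − (-7/3)·10 = 40.

40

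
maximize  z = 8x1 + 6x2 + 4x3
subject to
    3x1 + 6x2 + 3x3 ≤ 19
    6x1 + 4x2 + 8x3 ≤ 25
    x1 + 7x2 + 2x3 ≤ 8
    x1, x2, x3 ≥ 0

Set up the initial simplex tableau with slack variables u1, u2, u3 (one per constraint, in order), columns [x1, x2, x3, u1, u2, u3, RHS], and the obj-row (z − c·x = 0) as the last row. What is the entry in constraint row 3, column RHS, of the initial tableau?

8

The RHS of constraint 3 is b_3 = 8.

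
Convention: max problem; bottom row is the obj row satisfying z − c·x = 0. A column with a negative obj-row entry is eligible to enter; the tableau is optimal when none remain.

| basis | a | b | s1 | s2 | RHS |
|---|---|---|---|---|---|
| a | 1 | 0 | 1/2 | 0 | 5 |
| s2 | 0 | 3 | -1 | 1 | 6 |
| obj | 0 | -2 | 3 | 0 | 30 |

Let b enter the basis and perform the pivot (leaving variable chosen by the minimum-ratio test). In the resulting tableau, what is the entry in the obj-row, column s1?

7/3

Ratio test on column b — row 1: entry 0 ≤ 0; row 2: 6/3 = 2. Minimum is 2 at row 2 (s2 leaves); pivot element 3.
Divide row 2 by 3; eliminate column b from the other rows.
obj-row update in column s1: 3 − (-2)·(-1/3) = 7/3.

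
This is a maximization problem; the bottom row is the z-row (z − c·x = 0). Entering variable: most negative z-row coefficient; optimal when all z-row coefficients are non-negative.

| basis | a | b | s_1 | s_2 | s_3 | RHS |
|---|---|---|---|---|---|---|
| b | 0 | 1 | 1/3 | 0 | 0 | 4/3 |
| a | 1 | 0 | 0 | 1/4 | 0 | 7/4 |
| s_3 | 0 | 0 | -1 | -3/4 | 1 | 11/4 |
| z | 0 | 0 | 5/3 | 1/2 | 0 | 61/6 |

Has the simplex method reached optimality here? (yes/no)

yes

Every z-row coefficient is ≥ 0, so the tableau is optimal.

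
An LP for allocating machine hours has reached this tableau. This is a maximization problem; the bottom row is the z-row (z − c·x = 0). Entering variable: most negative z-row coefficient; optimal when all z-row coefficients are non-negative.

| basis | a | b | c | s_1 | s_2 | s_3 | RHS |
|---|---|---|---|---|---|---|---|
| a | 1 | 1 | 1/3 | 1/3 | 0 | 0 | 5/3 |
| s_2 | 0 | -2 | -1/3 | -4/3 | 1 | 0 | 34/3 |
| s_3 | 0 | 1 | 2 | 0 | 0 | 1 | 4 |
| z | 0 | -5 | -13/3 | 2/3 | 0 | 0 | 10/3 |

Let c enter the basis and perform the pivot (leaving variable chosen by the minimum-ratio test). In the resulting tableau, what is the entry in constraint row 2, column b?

-11/6

Ratio test on column c — row 1: (5/3)/(1/3) = 5; row 2: entry -1/3 ≤ 0; row 3: 4/2 = 2. Minimum is 2 at row 3 (s_3 leaves); pivot element 2.
Divide row 3 by 2; eliminate column c from the other rows.
Row 2 update in column b: -2 − (-1/3)·(1/2) = -11/6.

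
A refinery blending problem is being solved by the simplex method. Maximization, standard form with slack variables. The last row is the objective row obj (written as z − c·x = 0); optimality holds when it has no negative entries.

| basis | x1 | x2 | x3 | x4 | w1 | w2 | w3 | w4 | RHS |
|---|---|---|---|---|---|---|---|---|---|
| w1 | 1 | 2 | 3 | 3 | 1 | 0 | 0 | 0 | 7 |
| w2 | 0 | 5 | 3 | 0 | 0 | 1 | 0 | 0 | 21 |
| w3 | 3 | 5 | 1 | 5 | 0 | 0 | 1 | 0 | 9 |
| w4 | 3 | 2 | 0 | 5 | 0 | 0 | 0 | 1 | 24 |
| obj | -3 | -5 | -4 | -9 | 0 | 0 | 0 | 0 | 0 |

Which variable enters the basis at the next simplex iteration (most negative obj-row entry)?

Negative obj-row entries: x1: -3, x2: -5, x3: -4, x4: -9.
The most negative is -9 in column x4, so x4 enters.

x4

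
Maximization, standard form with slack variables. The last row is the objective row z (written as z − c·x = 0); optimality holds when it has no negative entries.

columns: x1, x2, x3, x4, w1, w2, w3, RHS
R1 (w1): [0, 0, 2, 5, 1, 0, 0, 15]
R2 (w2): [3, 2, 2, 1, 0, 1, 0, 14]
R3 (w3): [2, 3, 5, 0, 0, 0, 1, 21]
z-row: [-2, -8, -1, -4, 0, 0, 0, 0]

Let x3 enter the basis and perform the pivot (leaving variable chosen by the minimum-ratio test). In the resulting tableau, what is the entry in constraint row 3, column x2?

Ratio test on column x3 — row 1: 15/2 = 15/2; row 2: 14/2 = 7; row 3: 21/5 = 21/5. Minimum is 21/5 at row 3 (w3 leaves); pivot element 5.
Divide row 3 by 5; eliminate column x3 from the other rows.
In the new row 3, the x2 entry is the old entry divided by the pivot: 3/5 = 3/5.

3/5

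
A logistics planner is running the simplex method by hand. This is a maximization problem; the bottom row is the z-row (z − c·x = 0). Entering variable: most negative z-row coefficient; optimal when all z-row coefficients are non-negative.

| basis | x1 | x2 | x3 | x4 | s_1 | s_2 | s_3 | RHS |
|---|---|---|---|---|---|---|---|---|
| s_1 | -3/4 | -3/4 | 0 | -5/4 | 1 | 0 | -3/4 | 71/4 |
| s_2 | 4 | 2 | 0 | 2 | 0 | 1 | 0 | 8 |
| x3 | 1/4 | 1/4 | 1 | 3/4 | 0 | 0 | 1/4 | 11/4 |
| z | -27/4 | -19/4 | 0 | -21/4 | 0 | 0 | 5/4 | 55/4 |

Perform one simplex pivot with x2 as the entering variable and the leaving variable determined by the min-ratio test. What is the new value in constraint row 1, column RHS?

Ratio test on column x2 — row 1: entry -3/4 ≤ 0; row 2: 8/2 = 4; row 3: (11/4)/(1/4) = 11. Minimum is 4 at row 2 (s_2 leaves); pivot element 2.
Divide row 2 by 2; eliminate column x2 from the other rows.
Row 1 update in column RHS: 71/4 − (-3/4)·4 = 83/4.

83/4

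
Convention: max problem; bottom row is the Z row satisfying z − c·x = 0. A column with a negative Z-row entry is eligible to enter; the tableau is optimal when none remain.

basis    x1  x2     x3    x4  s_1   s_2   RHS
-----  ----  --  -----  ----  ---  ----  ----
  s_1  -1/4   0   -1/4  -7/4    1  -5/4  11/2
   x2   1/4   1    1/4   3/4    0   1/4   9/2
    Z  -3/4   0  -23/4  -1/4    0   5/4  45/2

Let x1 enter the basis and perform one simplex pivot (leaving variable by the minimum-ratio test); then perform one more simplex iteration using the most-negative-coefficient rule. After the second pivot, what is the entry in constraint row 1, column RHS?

10

Ratio test on column x1 — row 1: entry -1/4 ≤ 0; row 2: (9/2)/(1/4) = 18. Minimum is 18 at row 2 (x2 leaves); pivot element 1/4.
Divide row 2 by 1/4; eliminate column x1 from the other rows.
Second iteration: most negative Z-row entry is -5 in column x3, so x3 enters.
Ratio test on column x3 — row 1: entry 0 ≤ 0; row 2: 18/1 = 18. Minimum is 18 at row 2 (x1 leaves); pivot element 1.
Divide row 2 by 1; eliminate column x3 from the other rows.
After both pivots, the entry at constraint row 1, column RHS is 10.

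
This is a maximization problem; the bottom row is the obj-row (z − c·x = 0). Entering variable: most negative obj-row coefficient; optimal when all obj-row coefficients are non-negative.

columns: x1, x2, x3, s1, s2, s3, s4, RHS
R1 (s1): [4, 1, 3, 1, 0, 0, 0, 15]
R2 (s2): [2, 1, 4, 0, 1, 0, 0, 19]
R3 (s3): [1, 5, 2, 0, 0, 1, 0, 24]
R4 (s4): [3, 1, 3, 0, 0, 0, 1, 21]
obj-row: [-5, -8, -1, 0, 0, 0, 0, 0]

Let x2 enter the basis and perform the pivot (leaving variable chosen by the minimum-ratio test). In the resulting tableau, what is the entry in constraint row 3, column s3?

Ratio test on column x2 — row 1: 15/1 = 15; row 2: 19/1 = 19; row 3: 24/5 = 24/5; row 4: 21/1 = 21. Minimum is 24/5 at row 3 (s3 leaves); pivot element 5.
Divide row 3 by 5; eliminate column x2 from the other rows.
In the new row 3, the s3 entry is the old entry divided by the pivot: 1/5 = 1/5.

1/5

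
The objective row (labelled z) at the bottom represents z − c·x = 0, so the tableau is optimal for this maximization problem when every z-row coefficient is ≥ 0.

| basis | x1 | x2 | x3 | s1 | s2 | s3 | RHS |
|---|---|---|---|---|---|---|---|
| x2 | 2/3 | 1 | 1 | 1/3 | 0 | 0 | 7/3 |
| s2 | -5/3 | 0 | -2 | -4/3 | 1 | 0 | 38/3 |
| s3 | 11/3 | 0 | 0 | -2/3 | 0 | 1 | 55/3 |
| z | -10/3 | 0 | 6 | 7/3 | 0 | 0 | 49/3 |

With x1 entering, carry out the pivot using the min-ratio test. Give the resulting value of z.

28

Ratio test on column x1 — row 1: (7/3)/(2/3) = 7/2; row 2: entry -5/3 ≤ 0; row 3: (55/3)/(11/3) = 5. Minimum is 7/2 at row 1 (x2 leaves); pivot element 2/3.
Pivot on row 1; the z-row RHS becomes 49/3 − (-10/3)·(7/2) = 28.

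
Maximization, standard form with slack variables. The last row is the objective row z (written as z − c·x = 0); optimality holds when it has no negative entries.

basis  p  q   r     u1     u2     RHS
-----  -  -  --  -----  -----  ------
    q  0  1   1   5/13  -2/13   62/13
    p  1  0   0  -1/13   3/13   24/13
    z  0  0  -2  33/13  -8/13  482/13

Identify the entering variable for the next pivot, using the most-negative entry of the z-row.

Negative z-row entries: r: -2, u2: -8/13.
The most negative is -2 in column r, so r enters.

r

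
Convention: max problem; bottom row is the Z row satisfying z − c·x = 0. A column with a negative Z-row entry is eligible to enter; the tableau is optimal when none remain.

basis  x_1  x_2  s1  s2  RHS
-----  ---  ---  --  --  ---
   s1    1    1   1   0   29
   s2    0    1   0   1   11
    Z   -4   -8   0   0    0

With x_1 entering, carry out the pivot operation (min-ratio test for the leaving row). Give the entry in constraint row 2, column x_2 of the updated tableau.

1

Ratio test on column x_1 — row 1: 29/1 = 29; row 2: entry 0 ≤ 0. Minimum is 29 at row 1 (s1 leaves); pivot element 1.
Divide row 1 by 1; eliminate column x_1 from the other rows.
Row 2 update in column x_2: 1 − 0·1 = 1.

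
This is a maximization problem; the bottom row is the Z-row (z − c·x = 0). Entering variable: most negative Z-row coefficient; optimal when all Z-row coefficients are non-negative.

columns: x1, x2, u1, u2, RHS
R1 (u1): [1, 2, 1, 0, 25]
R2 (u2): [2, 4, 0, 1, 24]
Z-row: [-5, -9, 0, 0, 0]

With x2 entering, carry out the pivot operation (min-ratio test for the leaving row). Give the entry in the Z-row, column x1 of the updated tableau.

-1/2

Ratio test on column x2 — row 1: 25/2 = 25/2; row 2: 24/4 = 6. Minimum is 6 at row 2 (u2 leaves); pivot element 4.
Divide row 2 by 4; eliminate column x2 from the other rows.
Z-row update in column x1: -5 − (-9)·(1/2) = -1/2.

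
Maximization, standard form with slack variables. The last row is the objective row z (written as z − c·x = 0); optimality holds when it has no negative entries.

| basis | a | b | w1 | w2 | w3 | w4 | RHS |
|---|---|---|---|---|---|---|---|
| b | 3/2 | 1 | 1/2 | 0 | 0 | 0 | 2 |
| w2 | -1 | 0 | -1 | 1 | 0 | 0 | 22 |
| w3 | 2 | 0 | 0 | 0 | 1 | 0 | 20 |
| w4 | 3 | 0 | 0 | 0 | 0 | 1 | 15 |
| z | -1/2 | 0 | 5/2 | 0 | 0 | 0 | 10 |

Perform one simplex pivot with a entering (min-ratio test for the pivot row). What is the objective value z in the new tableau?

Ratio test on column a — row 1: 2/(3/2) = 4/3; row 2: entry -1 ≤ 0; row 3: 20/2 = 10; row 4: 15/3 = 5. Minimum is 4/3 at row 1 (b leaves); pivot element 3/2.
Pivot on row 1; the z-row RHS becomes 10 − (-1/2)·(4/3) = 32/3.

32/3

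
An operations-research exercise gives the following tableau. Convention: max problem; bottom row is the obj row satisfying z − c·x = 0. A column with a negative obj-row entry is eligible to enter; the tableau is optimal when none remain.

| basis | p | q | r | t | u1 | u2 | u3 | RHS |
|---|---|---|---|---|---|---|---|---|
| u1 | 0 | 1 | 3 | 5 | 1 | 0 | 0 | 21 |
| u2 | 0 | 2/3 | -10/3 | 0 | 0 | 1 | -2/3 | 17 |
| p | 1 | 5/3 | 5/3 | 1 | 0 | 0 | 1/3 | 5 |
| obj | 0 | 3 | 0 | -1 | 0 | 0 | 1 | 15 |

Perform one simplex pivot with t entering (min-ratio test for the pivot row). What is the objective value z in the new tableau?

96/5

Ratio test on column t — row 1: 21/5 = 21/5; row 2: entry 0 ≤ 0; row 3: 5/1 = 5. Minimum is 21/5 at row 1 (u1 leaves); pivot element 5.
Pivot on row 1; the obj-row RHS becomes 15 − (-1)·(21/5) = 96/5.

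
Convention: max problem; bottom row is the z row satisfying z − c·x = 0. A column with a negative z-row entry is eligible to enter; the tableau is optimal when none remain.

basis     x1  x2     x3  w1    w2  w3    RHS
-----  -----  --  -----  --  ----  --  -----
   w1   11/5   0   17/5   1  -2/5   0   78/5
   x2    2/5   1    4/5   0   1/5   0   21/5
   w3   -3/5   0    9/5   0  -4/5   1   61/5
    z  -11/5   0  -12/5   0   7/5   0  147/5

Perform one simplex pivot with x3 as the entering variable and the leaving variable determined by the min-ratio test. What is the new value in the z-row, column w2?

19/17

Ratio test on column x3 — row 1: (78/5)/(17/5) = 78/17; row 2: (21/5)/(4/5) = 21/4; row 3: (61/5)/(9/5) = 61/9. Minimum is 78/17 at row 1 (w1 leaves); pivot element 17/5.
Divide row 1 by 17/5; eliminate column x3 from the other rows.
z-row update in column w2: 7/5 − (-12/5)·(-2/17) = 19/17.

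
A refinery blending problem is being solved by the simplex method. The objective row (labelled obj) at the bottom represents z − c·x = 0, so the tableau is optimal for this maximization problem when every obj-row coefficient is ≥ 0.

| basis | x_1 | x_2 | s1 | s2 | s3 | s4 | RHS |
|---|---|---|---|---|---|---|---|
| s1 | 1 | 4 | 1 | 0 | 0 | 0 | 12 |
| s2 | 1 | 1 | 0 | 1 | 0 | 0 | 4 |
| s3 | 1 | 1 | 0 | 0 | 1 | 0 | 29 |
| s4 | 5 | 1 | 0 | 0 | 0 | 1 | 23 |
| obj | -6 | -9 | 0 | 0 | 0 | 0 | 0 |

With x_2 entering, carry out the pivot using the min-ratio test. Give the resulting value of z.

27

Ratio test on column x_2 — row 1: 12/4 = 3; row 2: 4/1 = 4; row 3: 29/1 = 29; row 4: 23/1 = 23. Minimum is 3 at row 1 (s1 leaves); pivot element 4.
Pivot on row 1; the obj-row RHS becomes 0 − (-9)·3 = 27.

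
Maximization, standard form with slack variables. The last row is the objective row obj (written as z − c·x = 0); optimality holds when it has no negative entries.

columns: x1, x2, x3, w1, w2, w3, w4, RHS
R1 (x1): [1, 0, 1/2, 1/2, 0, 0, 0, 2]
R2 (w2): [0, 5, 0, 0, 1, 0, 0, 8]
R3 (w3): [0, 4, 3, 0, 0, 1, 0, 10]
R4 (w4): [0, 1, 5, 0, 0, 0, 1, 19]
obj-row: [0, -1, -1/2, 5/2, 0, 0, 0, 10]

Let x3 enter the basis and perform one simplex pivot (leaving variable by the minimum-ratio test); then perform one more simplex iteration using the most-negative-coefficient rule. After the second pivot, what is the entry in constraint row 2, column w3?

Ratio test on column x3 — row 1: 2/(1/2) = 4; row 2: entry 0 ≤ 0; row 3: 10/3 = 10/3; row 4: 19/5 = 19/5. Minimum is 10/3 at row 3 (w3 leaves); pivot element 3.
Divide row 3 by 3; eliminate column x3 from the other rows.
Second iteration: most negative obj-row entry is -1/3 in column x2, so x2 enters.
Ratio test on column x2 — row 1: entry -2/3 ≤ 0; row 2: 8/5 = 8/5; row 3: (10/3)/(4/3) = 5/2; row 4: entry -17/3 ≤ 0. Minimum is 8/5 at row 2 (w2 leaves); pivot element 5.
Divide row 2 by 5; eliminate column x2 from the other rows.
After both pivots, the entry at constraint row 2, column w3 is 0.

0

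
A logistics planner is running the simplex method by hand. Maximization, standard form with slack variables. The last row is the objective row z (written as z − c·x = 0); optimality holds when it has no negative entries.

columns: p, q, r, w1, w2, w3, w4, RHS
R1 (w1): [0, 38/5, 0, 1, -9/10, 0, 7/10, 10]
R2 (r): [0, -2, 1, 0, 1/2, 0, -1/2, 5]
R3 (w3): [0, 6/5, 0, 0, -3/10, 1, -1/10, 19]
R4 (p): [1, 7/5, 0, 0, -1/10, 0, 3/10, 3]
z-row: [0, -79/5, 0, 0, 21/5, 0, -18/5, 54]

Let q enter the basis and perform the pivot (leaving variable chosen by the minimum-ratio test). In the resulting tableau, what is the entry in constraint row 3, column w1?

Ratio test on column q — row 1: 10/(38/5) = 25/19; row 2: entry -2 ≤ 0; row 3: 19/(6/5) = 95/6; row 4: 3/(7/5) = 15/7. Minimum is 25/19 at row 1 (w1 leaves); pivot element 38/5.
Divide row 1 by 38/5; eliminate column q from the other rows.
Row 3 update in column w1: 0 − (6/5)·(5/38) = -3/19.

-3/19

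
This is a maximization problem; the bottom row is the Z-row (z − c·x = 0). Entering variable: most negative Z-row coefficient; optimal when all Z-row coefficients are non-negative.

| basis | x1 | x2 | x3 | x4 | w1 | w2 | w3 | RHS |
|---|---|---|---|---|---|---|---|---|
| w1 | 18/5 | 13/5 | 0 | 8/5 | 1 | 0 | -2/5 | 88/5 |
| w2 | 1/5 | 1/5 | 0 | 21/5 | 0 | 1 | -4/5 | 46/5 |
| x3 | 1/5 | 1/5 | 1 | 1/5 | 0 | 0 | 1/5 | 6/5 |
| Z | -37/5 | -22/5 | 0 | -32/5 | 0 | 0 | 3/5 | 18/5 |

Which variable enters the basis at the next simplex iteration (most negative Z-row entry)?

x1

Negative Z-row entries: x1: -37/5, x2: -22/5, x4: -32/5.
The most negative is -37/5 in column x1, so x1 enters.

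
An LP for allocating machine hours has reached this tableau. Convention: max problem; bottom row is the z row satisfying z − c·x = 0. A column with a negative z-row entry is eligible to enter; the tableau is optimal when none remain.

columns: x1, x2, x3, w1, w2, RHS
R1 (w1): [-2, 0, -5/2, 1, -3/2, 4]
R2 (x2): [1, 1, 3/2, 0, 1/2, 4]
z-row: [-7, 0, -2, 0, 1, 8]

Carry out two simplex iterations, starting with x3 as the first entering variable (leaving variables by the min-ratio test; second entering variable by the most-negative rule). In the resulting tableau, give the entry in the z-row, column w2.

9/2

Ratio test on column x3 — row 1: entry -5/2 ≤ 0; row 2: 4/(3/2) = 8/3. Minimum is 8/3 at row 2 (x2 leaves); pivot element 3/2.
Divide row 2 by 3/2; eliminate column x3 from the other rows.
Second iteration: most negative z-row entry is -17/3 in column x1, so x1 enters.
Ratio test on column x1 — row 1: entry -1/3 ≤ 0; row 2: (8/3)/(2/3) = 4. Minimum is 4 at row 2 (x3 leaves); pivot element 2/3.
Divide row 2 by 2/3; eliminate column x1 from the other rows.
After both pivots, the entry at the z-row, column w2 is 9/2.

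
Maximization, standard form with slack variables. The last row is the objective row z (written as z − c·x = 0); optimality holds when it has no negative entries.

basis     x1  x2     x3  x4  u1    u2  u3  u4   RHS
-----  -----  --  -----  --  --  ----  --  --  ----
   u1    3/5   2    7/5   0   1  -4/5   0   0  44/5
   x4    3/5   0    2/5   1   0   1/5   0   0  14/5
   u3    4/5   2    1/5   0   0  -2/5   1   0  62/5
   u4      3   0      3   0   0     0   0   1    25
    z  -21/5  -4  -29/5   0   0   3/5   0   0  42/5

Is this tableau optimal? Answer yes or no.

no

The z-row has a negative entry -29/5 in column x3, so it is not optimal.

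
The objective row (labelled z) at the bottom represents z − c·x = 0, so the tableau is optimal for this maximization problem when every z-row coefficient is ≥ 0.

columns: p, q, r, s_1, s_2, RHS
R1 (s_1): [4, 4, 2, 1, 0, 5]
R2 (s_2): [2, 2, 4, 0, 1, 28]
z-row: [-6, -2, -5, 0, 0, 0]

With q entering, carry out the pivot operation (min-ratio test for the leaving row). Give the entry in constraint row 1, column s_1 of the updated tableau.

1/4

Ratio test on column q — row 1: 5/4 = 5/4; row 2: 28/2 = 14. Minimum is 5/4 at row 1 (s_1 leaves); pivot element 4.
Divide row 1 by 4; eliminate column q from the other rows.
In the new row 1, the s_1 entry is the old entry divided by the pivot: 1/4 = 1/4.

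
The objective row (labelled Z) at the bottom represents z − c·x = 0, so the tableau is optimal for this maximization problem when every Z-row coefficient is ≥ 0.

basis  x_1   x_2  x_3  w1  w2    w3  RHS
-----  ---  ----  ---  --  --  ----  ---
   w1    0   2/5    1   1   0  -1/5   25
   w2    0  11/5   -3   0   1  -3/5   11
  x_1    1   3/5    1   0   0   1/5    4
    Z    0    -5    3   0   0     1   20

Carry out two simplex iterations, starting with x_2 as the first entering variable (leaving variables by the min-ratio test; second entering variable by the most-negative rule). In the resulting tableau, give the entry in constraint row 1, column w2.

Ratio test on column x_2 — row 1: 25/(2/5) = 125/2; row 2: 11/(11/5) = 5; row 3: 4/(3/5) = 20/3. Minimum is 5 at row 2 (w2 leaves); pivot element 11/5.
Divide row 2 by 11/5; eliminate column x_2 from the other rows.
Second iteration: most negative Z-row entry is -42/11 in column x_3, so x_3 enters.
Ratio test on column x_3 — row 1: 23/(17/11) = 253/17; row 2: entry -15/11 ≤ 0; row 3: 1/(20/11) = 11/20. Minimum is 11/20 at row 3 (x_1 leaves); pivot element 20/11.
Divide row 3 by 20/11; eliminate column x_3 from the other rows.
After both pivots, the entry at constraint row 1, column w2 is 1/20.

1/20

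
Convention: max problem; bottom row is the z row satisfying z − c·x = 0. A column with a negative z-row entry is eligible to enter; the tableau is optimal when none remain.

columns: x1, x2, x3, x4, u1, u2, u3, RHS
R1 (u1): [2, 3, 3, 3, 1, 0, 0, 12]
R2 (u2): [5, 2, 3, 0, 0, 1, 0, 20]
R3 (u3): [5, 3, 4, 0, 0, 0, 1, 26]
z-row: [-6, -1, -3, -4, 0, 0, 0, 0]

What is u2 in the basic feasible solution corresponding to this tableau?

20

u2 is basic (row 2); its value is the RHS of that row, 20.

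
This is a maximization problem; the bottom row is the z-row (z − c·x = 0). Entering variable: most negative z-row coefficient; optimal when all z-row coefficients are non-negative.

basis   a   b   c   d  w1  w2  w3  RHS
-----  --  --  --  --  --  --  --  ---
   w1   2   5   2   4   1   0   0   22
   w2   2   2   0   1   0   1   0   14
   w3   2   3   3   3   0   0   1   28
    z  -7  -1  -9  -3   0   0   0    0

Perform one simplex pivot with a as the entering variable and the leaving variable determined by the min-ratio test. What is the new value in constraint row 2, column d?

1/2

Ratio test on column a — row 1: 22/2 = 11; row 2: 14/2 = 7; row 3: 28/2 = 14. Minimum is 7 at row 2 (w2 leaves); pivot element 2.
Divide row 2 by 2; eliminate column a from the other rows.
In the new row 2, the d entry is the old entry divided by the pivot: 1/2 = 1/2.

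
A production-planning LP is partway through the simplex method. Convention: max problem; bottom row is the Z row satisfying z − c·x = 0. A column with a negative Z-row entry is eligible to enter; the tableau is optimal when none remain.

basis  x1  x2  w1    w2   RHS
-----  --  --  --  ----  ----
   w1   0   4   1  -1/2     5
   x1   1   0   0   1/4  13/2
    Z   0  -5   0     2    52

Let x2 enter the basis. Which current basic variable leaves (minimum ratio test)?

w1

Column x2 entries and ratios — w1: 5/4 = 5/4; x1: 0 ≤ 0, skip.
Smallest ratio is 5/4 in the row of w1, so w1 leaves.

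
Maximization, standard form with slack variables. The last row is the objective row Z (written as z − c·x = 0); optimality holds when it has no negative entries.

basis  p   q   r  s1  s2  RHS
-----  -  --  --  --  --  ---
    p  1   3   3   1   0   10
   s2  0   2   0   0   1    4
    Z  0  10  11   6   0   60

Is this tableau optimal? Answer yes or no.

yes

Every Z-row coefficient is ≥ 0, so the tableau is optimal.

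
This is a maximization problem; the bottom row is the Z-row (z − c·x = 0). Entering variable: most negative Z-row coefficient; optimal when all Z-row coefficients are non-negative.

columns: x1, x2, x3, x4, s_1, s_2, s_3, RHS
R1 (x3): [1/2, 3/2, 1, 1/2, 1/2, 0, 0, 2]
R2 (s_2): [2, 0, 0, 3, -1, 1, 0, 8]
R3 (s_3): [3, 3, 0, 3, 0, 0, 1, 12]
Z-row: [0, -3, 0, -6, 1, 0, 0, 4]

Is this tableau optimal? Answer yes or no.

The Z-row has a negative entry -6 in column x4, so it is not optimal.

no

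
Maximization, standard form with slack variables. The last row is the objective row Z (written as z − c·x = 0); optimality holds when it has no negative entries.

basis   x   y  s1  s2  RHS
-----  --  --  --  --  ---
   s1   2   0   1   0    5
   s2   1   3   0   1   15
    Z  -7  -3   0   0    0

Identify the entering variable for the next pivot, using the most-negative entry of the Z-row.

x

Negative Z-row entries: x: -7, y: -3.
The most negative is -7 in column x, so x enters.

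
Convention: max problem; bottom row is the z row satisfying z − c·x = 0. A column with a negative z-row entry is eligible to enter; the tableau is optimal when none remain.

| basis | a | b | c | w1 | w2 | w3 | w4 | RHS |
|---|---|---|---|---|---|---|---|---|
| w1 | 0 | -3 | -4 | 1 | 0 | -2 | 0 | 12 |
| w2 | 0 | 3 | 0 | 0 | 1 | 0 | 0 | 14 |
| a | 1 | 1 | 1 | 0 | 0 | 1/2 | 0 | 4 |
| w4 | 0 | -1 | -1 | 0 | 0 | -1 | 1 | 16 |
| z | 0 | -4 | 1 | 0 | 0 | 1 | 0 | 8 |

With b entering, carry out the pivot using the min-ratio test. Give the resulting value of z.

Ratio test on column b — row 1: entry -3 ≤ 0; row 2: 14/3 = 14/3; row 3: 4/1 = 4; row 4: entry -1 ≤ 0. Minimum is 4 at row 3 (a leaves); pivot element 1.
Pivot on row 3; the z-row RHS becomes 8 − (-4)·4 = 24.

24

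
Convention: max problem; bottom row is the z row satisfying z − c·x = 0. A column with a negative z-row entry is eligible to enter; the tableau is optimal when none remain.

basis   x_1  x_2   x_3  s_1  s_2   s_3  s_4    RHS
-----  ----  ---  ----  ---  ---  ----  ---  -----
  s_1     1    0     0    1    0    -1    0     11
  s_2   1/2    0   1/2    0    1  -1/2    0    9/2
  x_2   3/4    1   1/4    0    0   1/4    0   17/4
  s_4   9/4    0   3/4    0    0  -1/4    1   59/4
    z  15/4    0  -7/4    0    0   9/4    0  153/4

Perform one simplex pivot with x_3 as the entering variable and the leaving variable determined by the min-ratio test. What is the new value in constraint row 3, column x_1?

Ratio test on column x_3 — row 1: entry 0 ≤ 0; row 2: (9/2)/(1/2) = 9; row 3: (17/4)/(1/4) = 17; row 4: (59/4)/(3/4) = 59/3. Minimum is 9 at row 2 (s_2 leaves); pivot element 1/2.
Divide row 2 by 1/2; eliminate column x_3 from the other rows.
Row 3 update in column x_1: 3/4 − (1/4)·1 = 1/2.

1/2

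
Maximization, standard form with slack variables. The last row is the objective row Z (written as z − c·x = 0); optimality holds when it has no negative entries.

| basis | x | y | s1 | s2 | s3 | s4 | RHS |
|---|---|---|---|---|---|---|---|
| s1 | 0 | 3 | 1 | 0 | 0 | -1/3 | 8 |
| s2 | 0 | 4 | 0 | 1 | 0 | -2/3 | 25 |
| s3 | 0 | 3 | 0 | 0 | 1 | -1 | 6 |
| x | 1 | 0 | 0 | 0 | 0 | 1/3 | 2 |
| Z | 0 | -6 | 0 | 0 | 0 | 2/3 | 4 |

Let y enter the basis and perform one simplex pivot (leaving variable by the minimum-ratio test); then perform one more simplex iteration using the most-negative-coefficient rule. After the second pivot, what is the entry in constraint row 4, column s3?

1/2

Ratio test on column y — row 1: 8/3 = 8/3; row 2: 25/4 = 25/4; row 3: 6/3 = 2; row 4: entry 0 ≤ 0. Minimum is 2 at row 3 (s3 leaves); pivot element 3.
Divide row 3 by 3; eliminate column y from the other rows.
Second iteration: most negative Z-row entry is -4/3 in column s4, so s4 enters.
Ratio test on column s4 — row 1: 2/(2/3) = 3; row 2: 17/(2/3) = 51/2; row 3: entry -1/3 ≤ 0; row 4: 2/(1/3) = 6. Minimum is 3 at row 1 (s1 leaves); pivot element 2/3.
Divide row 1 by 2/3; eliminate column s4 from the other rows.
After both pivots, the entry at constraint row 4, column s3 is 1/2.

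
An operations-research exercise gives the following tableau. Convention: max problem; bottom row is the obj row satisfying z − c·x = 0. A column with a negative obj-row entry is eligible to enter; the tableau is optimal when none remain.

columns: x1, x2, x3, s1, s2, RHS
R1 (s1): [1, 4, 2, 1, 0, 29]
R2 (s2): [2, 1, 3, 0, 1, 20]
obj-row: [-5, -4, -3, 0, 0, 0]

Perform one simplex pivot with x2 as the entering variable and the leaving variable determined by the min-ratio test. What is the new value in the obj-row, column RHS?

Ratio test on column x2 — row 1: 29/4 = 29/4; row 2: 20/1 = 20. Minimum is 29/4 at row 1 (s1 leaves); pivot element 4.
Divide row 1 by 4; eliminate column x2 from the other rows.
obj-row update in column RHS: 0 − (-4)·(29/4) = 29.

29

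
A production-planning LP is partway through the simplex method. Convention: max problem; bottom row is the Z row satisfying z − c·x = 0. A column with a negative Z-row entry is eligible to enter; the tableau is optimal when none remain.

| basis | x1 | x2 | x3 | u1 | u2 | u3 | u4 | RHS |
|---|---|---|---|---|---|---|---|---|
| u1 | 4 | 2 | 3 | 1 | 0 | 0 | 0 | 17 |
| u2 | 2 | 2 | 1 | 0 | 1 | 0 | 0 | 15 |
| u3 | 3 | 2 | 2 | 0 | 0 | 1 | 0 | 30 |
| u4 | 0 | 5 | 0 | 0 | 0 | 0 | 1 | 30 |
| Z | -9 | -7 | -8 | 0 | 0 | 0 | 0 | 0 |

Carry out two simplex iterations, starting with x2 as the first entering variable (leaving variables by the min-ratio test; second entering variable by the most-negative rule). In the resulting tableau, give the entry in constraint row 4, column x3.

0

Ratio test on column x2 — row 1: 17/2 = 17/2; row 2: 15/2 = 15/2; row 3: 30/2 = 15; row 4: 30/5 = 6. Minimum is 6 at row 4 (u4 leaves); pivot element 5.
Divide row 4 by 5; eliminate column x2 from the other rows.
Second iteration: most negative Z-row entry is -9 in column x1, so x1 enters.
Ratio test on column x1 — row 1: 5/4 = 5/4; row 2: 3/2 = 3/2; row 3: 18/3 = 6; row 4: entry 0 ≤ 0. Minimum is 5/4 at row 1 (u1 leaves); pivot element 4.
Divide row 1 by 4; eliminate column x1 from the other rows.
After both pivots, the entry at constraint row 4, column x3 is 0.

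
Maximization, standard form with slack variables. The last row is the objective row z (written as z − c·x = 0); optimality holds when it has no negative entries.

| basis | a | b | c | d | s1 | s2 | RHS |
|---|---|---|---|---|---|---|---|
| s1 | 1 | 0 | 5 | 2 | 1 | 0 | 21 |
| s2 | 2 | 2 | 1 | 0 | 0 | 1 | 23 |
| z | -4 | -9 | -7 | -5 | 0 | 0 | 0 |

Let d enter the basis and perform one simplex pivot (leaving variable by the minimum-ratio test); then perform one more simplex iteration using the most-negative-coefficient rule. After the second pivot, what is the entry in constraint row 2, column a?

Ratio test on column d — row 1: 21/2 = 21/2; row 2: entry 0 ≤ 0. Minimum is 21/2 at row 1 (s1 leaves); pivot element 2.
Divide row 1 by 2; eliminate column d from the other rows.
Second iteration: most negative z-row entry is -9 in column b, so b enters.
Ratio test on column b — row 1: entry 0 ≤ 0; row 2: 23/2 = 23/2. Minimum is 23/2 at row 2 (s2 leaves); pivot element 2.
Divide row 2 by 2; eliminate column b from the other rows.
After both pivots, the entry at constraint row 2, column a is 1.

1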